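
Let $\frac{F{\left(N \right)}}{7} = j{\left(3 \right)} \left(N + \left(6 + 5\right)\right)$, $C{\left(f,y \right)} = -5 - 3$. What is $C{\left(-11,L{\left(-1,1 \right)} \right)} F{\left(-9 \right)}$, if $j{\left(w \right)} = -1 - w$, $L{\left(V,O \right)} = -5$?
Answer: $448$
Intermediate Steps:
$C{\left(f,y \right)} = -8$
$F{\left(N \right)} = -308 - 28 N$ ($F{\left(N \right)} = 7 \left(-1 - 3\right) \left(N + \left(6 + 5\right)\right) = 7 \left(-1 - 3\right) \left(N + 11\right) = 7 \left(- 4 \left(11 + N\right)\right) = 7 \left(-44 - 4 N\right) = -308 - 28 N$)
$C{\left(-11,L{\left(-1,1 \right)} \right)} F{\left(-9 \right)} = - 8 \left(-308 - -252\right) = - 8 \left(-308 + 252\right) = \left(-8\right) \left(-56\right) = 448$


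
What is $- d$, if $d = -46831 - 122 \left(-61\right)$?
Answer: $39389$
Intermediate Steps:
$d = -39389$ ($d = -46831 - -7442 = -46831 + 7442 = -39389$)
$- d = \left(-1\right) \left(-39389\right) = 39389$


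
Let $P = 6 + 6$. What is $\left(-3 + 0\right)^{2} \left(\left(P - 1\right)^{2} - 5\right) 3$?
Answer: $3132$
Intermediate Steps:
$P = 12$
$\left(-3 + 0\right)^{2} \left(\left(P - 1\right)^{2} - 5\right) 3 = \left(-3 + 0\right)^{2} \left(\left(12 - 1\right)^{2} - 5\right) 3 = \left(-3\right)^{2} \left(11^{2} - 5\right) 3 = 9 \left(121 - 5\right) 3 = 9 \cdot 116 \cdot 3 = 9 \cdot 348 = 3132$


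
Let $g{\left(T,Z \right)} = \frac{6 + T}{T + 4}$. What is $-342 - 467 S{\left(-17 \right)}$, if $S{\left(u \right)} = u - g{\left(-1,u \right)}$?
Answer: $\frac{25126}{3} \approx 8375.3$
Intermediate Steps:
$g{\left(T,Z \right)} = \frac{6 + T}{4 + T}$
$S{\left(u \right)} = - \frac{5}{3} + u$ ($S{\left(u \right)} = u - \frac{6 - 1}{4 - 1} = u - \frac{1}{3} \cdot 5 = u - \frac{5}{3} = - \frac{5}{3} + u$)
$-342 - 467 S{\left(-17 \right)} = -342 - 467 \left(- \frac{5}{3} - 17\right) = -342 - - \frac{26152}{3} = -342 + \frac{26152}{3} = \frac{25126}{3}$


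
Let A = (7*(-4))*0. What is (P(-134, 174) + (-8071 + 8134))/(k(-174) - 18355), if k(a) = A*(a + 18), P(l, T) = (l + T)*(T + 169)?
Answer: -13783/18355 ≈ -0.75091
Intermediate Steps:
A = 0 (A = -28*0 = 0)
P(l, T) = (169 + T)*(T + l) (P(l, T) = (T + l)*(169 + T) = (169 + T)*(T + l))
k(a) = 0 (k(a) = 0*(a + 18) = 0*(18 + a) = 0)
(P(-134, 174) + (-8071 + 8134))/(k(-174) - 18355) = ((174**2 + 169*174 + 169*(-134) + 174*(-134)) + (-8071 + 8134))/(0 - 18355) = ((30276 + 29406 - 22646 - 23316) + 63)/(-18355) = (13720 + 63)*(-1/18355) = 13783*(-1/18355) = -13783/18355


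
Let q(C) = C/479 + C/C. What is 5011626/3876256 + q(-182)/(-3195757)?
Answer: 3835816783952223/2966823552867184 ≈ 1.2929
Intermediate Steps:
q(C) = 1 + C/479 (q(C) = C*(1/479) + 1 = C/479 + 1 = 1 + C/479)
5011626/3876256 + q(-182)/(-3195757) = 5011626/3876256 + (1 + (1/479)*(-182))/(-3195757) = 5011626*(1/3876256) + (1 - 182/479)*(-1/3195757) = 2505813/1938128 + (297/479)*(-1/3195757) = 2505813/1938128 - 297/1530767603 = 3835816783952223/2966823552867184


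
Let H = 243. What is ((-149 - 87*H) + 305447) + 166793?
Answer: 450950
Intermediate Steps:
((-149 - 87*H) + 305447) + 166793 = ((-149 - 87*243) + 305447) + 166793 = ((-149 - 21141) + 305447) + 166793 = (-21290 + 305447) + 166793 = 284157 + 166793 = 450950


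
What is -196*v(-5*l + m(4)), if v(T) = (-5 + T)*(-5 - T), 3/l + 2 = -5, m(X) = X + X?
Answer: 15264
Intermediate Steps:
m(X) = 2*X
l = -3/7 (l = 3/(-2 - 5) = 3/(-7) = 3*(-⅐) = -3/7 ≈ -0.42857)
-196*v(-5*l + m(4)) = -196*(25 - (-5*(-3/7) + 2*4)²) = -196*(25 - (15/7 + 8)²) = -196*(25 - (71/7)²) = -196*(25 - 1*5041/49) = -196*(25 - 5041/49) = -196*(-3816/49) = 15264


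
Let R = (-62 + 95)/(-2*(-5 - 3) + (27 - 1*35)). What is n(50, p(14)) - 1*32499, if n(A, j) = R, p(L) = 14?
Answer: -259959/8 ≈ -32495.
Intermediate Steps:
R = 33/8 (R = 33/(-2*(-8) + (27 - 35)) = 33/(16 - 8) = 33/8 ≈ 4.1250)
n(A, j) = 33/8
n(50, p(14)) - 1*32499 = 33/8 - 1*32499 = 33/8 - 32499 = -259959/8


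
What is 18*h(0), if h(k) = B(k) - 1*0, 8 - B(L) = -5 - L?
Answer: 234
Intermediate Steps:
B(L) = 13 + L (B(L) = 8 - (-5 - L) = 8 + (5 + L) = 13 + L)
h(k) = 13 + k (h(k) = (13 + k) - 1*0 = (13 + k) + 0 = 13 + k)
18*h(0) = 18*(13 + 0) = 18*13 = 234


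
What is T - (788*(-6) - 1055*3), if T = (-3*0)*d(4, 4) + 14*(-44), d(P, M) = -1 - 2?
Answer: 7277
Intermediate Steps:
d(P, M) = -3
T = -616 (T = -3*0*(-3) + 14*(-44) = 0*(-3) - 616 = 0 - 616 = -616)
T - (788*(-6) - 1055*3) = -616 - (788*(-6) - 1055*3) = -616 - (-4728 - 3165) = -616 - 1*(-7893) = -616 + 7893 = 7277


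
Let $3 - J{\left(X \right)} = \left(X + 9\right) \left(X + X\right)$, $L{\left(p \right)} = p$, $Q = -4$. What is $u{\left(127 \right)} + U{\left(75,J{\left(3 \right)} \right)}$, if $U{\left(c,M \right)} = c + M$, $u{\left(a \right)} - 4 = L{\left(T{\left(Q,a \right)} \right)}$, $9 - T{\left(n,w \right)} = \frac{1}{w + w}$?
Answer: $\frac{4825}{254} \approx 18.996$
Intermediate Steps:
$T{\left(n,w \right)} = 9 - \frac{1}{2 w}$ ($T{\left(n,w \right)} = 9 - \frac{1}{w + w} = 9 - \frac{1}{2 w}$)
$u{\left(a \right)} = 13 - \frac{1}{2 a}$ ($u{\left(a \right)} = 4 + \left(9 - \frac{1}{2 a}\right) = 13 - \frac{1}{2 a}$)
$J{\left(X \right)} = 3 - 2 X \left(9 + X\right)$ ($J{\left(X \right)} = 3 - \left(X + 9\right) \left(X + X\right) = 3 - \left(9 + X\right) 2 X = 3 - 2 X \left(9 + X\right)$)
$U{\left(c,M \right)} = M + c$
$u{\left(127 \right)} + U{\left(75,J{\left(3 \right)} \right)} = \left(13 - \frac{1}{2 \cdot 127}\right) + \left(\left(3 - 54 - 2 \cdot 3^{2}\right) + 75\right) = \left(13 - \frac{1}{254}\right) + \left(\left(3 - 54 - 18\right) + 75\right) = \frac{3301}{254} + \left(-69 + 75\right) = \frac{3301}{254} + 6 = \frac{4825}{254}$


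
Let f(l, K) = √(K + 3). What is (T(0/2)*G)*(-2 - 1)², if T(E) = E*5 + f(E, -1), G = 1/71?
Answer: 9*√2/71 ≈ 0.17927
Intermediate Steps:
f(l, K) = √(3 + K)
G = 1/71 ≈ 0.014085
T(E) = √2 + 5*E (T(E) = E*5 + √(3 - 1) = 5*E + √2 = √2 + 5*E)
(T(0/2)*G)*(-2 - 1)² = ((√2 + 5*(0/2))*(1/71))*(-2 - 1)² = ((√2 + 5*(0*(½)))*(1/71))*(-3)² = ((√2 + 5*0)*(1/71))*9 = ((√2 + 0)*(1/71))*9 = (√2*(1/71))*9 = (√2/71)*9 = 9*√2/71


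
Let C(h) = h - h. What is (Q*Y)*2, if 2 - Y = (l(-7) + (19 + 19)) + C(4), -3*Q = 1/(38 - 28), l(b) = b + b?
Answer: 22/15 ≈ 1.4667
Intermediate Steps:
C(h) = 0
l(b) = 2*b
Q = -1/30 (Q = -1/(3*(38 - 28)) = -1/3/10 = -1/3*1/10 = -1/30 ≈ -0.033333)
Y = -22 (Y = 2 - ((2*(-7) + (19 + 19)) + 0) = 2 - ((-14 + 38) + 0) = 2 - (24 + 0) = 2 - 1*24 = 2 - 24 = -22)
(Q*Y)*2 = -1/30*(-22)*2 = (11/15)*2 = 22/15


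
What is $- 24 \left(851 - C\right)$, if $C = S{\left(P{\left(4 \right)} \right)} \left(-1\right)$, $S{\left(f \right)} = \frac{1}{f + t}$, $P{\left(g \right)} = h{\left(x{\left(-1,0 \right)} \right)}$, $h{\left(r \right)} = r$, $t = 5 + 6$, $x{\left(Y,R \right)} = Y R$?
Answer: $- \frac{224688}{11} \approx -20426.0$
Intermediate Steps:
$x{\left(Y,R \right)} = R Y$
$t = 11$
$P{\left(g \right)} = 0$ ($P{\left(g \right)} = 0 \left(-1\right) = 0$)
$S{\left(f \right)} = \frac{1}{11 + f}$ ($S{\left(f \right)} = \frac{1}{f + 11} = \frac{1}{11 + f}$)
$C = - \frac{1}{11}$ ($C = \frac{1}{11 + 0} \left(-1\right) = \frac{1}{11} \left(-1\right) = - \frac{1}{11} \approx -0.090909$)
$- 24 \left(851 - C\right) = - 24 \left(851 - - \frac{1}{11}\right) = - 24 \left(851 + \frac{1}{11}\right) = \left(-24\right) \frac{9362}{11} = - \frac{224688}{11}$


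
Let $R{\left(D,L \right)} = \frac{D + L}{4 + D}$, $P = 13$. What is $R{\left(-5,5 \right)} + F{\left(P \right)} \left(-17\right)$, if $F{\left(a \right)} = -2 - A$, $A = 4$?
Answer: $102$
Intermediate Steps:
$R{\left(D,L \right)} = \frac{D + L}{4 + D}$
$F{\left(a \right)} = -6$ ($F{\left(a \right)} = -2 - 4 = -6$)
$R{\left(-5,5 \right)} + F{\left(P \right)} \left(-17\right) = \frac{-5 + 5}{4 - 5} - -102 = \frac{1}{-1} \cdot 0 + 102 = \left(-1\right) 0 + 102 = 0 + 102 = 102$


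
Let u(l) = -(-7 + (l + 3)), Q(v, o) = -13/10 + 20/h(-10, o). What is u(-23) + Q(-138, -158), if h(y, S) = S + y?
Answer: 2686/105 ≈ 25.581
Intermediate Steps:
Q(v, o) = -13/10 + 20/(-10 + o) (Q(v, o) = -13/10 + 20/(o - 10) = -13*1/10 + 20/(-10 + o) = -13/10 + 20/(-10 + o))
u(l) = 4 - l (u(l) = -(-7 + (3 + l)) = -(-4 + l) = 4 - l)
u(-23) + Q(-138, -158) = (4 - 1*(-23)) + (330 - 13*(-158))/(10*(-10 - 158)) = (4 + 23) + (1/10)*(330 + 2054)/(-168) = 27 + (1/10)*(-1/168)*2384 = 27 - 149/105 = 2686/105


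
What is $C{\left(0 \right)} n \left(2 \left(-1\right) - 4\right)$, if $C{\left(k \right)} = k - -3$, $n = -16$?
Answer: $288$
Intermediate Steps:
$C{\left(k \right)} = 3 + k$ ($C{\left(k \right)} = k + 3 = 3 + k$)
$C{\left(0 \right)} n \left(2 \left(-1\right) - 4\right) = \left(3 + 0\right) \left(-16\right) \left(2 \left(-1\right) - 4\right) = 3 \left(-16\right) \left(-2 - 4\right) = \left(-48\right) \left(-6\right) = 288$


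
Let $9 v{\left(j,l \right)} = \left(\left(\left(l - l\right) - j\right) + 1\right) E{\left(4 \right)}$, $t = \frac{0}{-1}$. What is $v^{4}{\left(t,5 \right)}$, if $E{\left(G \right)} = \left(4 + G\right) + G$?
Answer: $\frac{256}{81} \approx 3.1605$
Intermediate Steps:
$E{\left(G \right)} = 4 + 2 G$
$t = 0$ ($t = 0 \left(-1\right) = 0$)
$v{\left(j,l \right)} = \frac{4}{3} - \frac{4 j}{3}$ ($v{\left(j,l \right)} = \frac{\left(\left(\left(l - l\right) - j\right) + 1\right) \left(4 + 2 \cdot 4\right)}{9} = \frac{\left(\left(0 - j\right) + 1\right) \left(4 + 8\right)}{9} = \frac{\left(- j + 1\right) 12}{9} = \frac{\left(1 - j\right) 12}{9} = \frac{12 - 12 j}{9} = \frac{4}{3} - \frac{4 j}{3}$)
$v^{4}{\left(t,5 \right)} = \left(\frac{4}{3} - 0\right)^{4} = \left(\frac{4}{3} + 0\right)^{4} = \left(\frac{4}{3}\right)^{4} = \frac{256}{81}$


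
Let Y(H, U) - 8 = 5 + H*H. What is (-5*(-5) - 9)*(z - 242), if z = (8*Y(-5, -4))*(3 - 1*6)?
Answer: -18464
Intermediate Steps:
Y(H, U) = 13 + H² (Y(H, U) = 8 + (5 + H*H) = 8 + (5 + H²) = 13 + H²)
z = -912 (z = (8*(13 + (-5)²))*(3 - 1*6) = (8*(13 + 25))*(3 - 6) = (8*38)*(-3) = 304*(-3) = -912)
(-5*(-5) - 9)*(z - 242) = (-5*(-5) - 9)*(-912 - 242) = (25 - 9)*(-1154) = 16*(-1154) = -18464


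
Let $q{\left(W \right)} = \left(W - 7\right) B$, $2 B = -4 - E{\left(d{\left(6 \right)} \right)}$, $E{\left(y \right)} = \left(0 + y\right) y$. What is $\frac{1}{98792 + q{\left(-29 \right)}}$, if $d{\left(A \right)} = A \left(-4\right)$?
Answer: $\frac{1}{109232} \approx 9.1548 \cdot 10^{-6}$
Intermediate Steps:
$d{\left(A \right)} = - 4 A$
$E{\left(y \right)} = y^{2}$ ($E{\left(y \right)} = y y = y^{2}$)
$B = -290$ ($B = \frac{-4 - \left(\left(-4\right) 6\right)^{2}}{2} = \frac{-4 - \left(-24\right)^{2}}{2} = \frac{-4 - 576}{2} = \frac{1}{2} \left(-580\right) = -290$)
$q{\left(W \right)} = 2030 - 290 W$ ($q{\left(W \right)} = \left(W - 7\right) \left(-290\right) = \left(-7 + W\right) \left(-290\right) = 2030 - 290 W$)
$\frac{1}{98792 + q{\left(-29 \right)}} = \frac{1}{98792 + \left(2030 - -8410\right)} = \frac{1}{98792 + \left(2030 + 8410\right)} = \frac{1}{98792 + 10440} = \frac{1}{109232}$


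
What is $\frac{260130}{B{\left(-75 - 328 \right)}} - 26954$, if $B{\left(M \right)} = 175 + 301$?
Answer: $- \frac{6284987}{238} \approx -26408.0$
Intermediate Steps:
$B{\left(M \right)} = 476$
$\frac{260130}{B{\left(-75 - 328 \right)}} - 26954 = \frac{260130}{476} - 26954 = 260130 \cdot \frac{1}{476} - 26954 = \frac{130065}{238} - 26954 = - \frac{6284987}{238}$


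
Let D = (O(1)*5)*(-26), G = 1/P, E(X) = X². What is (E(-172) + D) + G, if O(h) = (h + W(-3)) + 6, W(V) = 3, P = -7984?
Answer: 225819455/7984 ≈ 28284.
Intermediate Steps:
O(h) = 9 + h (O(h) = (h + 3) + 6 = (3 + h) + 6 = 9 + h)
G = -1/7984 (G = 1/(-7984) = -1/7984 ≈ -0.00012525)
D = -1300 (D = ((9 + 1)*5)*(-26) = (10*5)*(-26) = 50*(-26) = -1300)
(E(-172) + D) + G = ((-172)² - 1300) - 1/7984 = (29584 - 1300) - 1/7984 = 28284 - 1/7984 = 225819455/7984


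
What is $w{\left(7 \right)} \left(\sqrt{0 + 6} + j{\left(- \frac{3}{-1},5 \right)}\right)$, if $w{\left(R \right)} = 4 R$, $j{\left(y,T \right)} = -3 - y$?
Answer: $-168 + 28 \sqrt{6} \approx -99.414$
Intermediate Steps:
$w{\left(7 \right)} \left(\sqrt{0 + 6} + j{\left(- \frac{3}{-1},5 \right)}\right) = 4 \cdot 7 \left(\sqrt{0 + 6} - \left(3 - \frac{3}{-1}\right)\right) = 28 \left(\sqrt{6} - \left(3 - -3\right)\right) = 28 \left(\sqrt{6} - 6\right) = 28 \left(-6 + \sqrt{6}\right) = -168 + 28 \sqrt{6}$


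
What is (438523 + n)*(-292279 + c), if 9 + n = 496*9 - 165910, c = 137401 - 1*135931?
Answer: -80573868012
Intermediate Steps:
c = 1470 (c = 137401 - 135931 = 1470)
n = -161455 (n = -9 + (496*9 - 165910) = -9 + (4464 - 165910) = -9 - 161446 = -161455)
(438523 + n)*(-292279 + c) = (438523 - 161455)*(-292279 + 1470) = 277068*(-290809) = -80573868012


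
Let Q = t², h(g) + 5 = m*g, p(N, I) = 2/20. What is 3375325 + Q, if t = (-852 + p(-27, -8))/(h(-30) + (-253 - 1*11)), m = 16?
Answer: 3864411073589/1144900 ≈ 3.3753e+6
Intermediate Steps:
p(N, I) = ⅒ (p(N, I) = 2*(1/20) = ⅒)
h(g) = -5 + 16*g
t = 1217/1070 (t = (-852 + ⅒)/((-5 + 16*(-30)) + (-253 - 1*11)) = -8519/(10*((-5 - 480) + (-253 - 11))) = -8519/(10*(-485 - 264)) = -8519/10/(-749) = -8519/10*(-1/749) = 1217/1070 ≈ 1.1374)
Q = 1481089/1144900 (Q = (1217/1070)² = 1481089/1144900 ≈ 1.2936)
3375325 + Q = 3375325 + 1481089/1144900 = 3864411073589/1144900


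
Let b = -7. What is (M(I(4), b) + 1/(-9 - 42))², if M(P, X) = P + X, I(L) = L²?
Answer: 209764/2601 ≈ 80.647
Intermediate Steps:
(M(I(4), b) + 1/(-9 - 42))² = ((4² - 7) + 1/(-9 - 42))² = ((16 - 7) + 1/(-51))² = (9 - 1/51)² = (458/51)² = 209764/2601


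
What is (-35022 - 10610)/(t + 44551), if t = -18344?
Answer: -45632/26207 ≈ -1.7412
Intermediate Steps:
(-35022 - 10610)/(t + 44551) = (-35022 - 10610)/(-18344 + 44551) = -45632/26207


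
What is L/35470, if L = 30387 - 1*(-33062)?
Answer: 63449/35470 ≈ 1.7888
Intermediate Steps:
L = 63449 (L = 30387 + 33062 = 63449)
L/35470 = 63449/35470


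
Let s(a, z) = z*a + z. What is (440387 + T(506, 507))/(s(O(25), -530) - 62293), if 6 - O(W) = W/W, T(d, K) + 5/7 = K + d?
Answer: -3089795/458311 ≈ -6.7417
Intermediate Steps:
T(d, K) = -5/7 + K + d (T(d, K) = -5/7 + (K + d) = -5/7 + K + d)
O(W) = 5 (O(W) = 6 - W/W = 6 - 1*1 = 6 - 1 = 5)
s(a, z) = z + a*z (s(a, z) = a*z + z = z + a*z)
(440387 + T(506, 507))/(s(O(25), -530) - 62293) = (440387 + (-5/7 + 507 + 506))/(-530*(1 + 5) - 62293) = (440387 + 7086/7)/(-530*6 - 62293) = 3089795/(7*(-3180 - 62293)) = (3089795/7)/(-65473) = (3089795/7)*(-1/65473) = -3089795/458311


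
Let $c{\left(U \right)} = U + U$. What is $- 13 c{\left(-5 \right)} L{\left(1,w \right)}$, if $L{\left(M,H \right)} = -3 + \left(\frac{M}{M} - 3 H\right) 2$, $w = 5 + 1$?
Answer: $-4810$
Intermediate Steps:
$w = 6$
$L{\left(M,H \right)} = -1 - 6 H$ ($L{\left(M,H \right)} = -3 + \left(1 - 3 H\right) 2 = -3 - \left(-2 + 6 H\right) = -1 - 6 H$)
$c{\left(U \right)} = 2 U$
$- 13 c{\left(-5 \right)} L{\left(1,w \right)} = - 13 \cdot 2 \left(-5\right) \left(-1 - 36\right) = \left(-13\right) \left(-10\right) \left(-1 - 36\right) = 130 \left(-37\right) = -4810$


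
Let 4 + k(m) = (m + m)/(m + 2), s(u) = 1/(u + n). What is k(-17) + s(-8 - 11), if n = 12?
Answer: -197/105 ≈ -1.8762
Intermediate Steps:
s(u) = 1/(12 + u) (s(u) = 1/(u + 12) = 1/(12 + u))
k(m) = -4 + 2*m/(2 + m) (k(m) = -4 + (m + m)/(m + 2) = -4 + (2*m)/(2 + m) = -4 + 2*m/(2 + m))
k(-17) + s(-8 - 11) = 2*(-4 - 1*(-17))/(2 - 17) + 1/(12 + (-8 - 11)) = 2*(-4 + 17)/(-15) + 1/(12 - 19) = 2*(-1/15)*13 + 1/(-7) = -26/15 - 1/7 = -197/105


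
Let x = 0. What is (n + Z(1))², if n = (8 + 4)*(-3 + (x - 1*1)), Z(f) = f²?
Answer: 2209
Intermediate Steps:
n = -48 (n = (8 + 4)*(-3 + (0 - 1*1)) = 12*(-3 + (0 - 1)) = 12*(-3 - 1) = 12*(-4) = -48)
(n + Z(1))² = (-48 + 1²)² = (-48 + 1)² = (-47)² = 2209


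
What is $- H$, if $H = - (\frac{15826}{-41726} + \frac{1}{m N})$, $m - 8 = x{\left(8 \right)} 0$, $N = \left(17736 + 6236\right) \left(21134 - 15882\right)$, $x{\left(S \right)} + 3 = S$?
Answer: $- \frac{7970033338113}{21013371157376} \approx -0.37928$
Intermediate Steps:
$x{\left(S \right)} = -3 + S$
$N = 125900944$ ($N = 23972 \cdot 5252 = 125900944$)
$m = 8$ ($m = 8 + \left(-3 + 8\right) 0 = 8 + 5 \cdot 0 = 8 + 0 = 8$)
$H = \frac{7970033338113}{21013371157376}$ ($H = - (\frac{15826}{-41726} + \frac{1}{8 \cdot 125900944}) = - (15826 \left(- \frac{1}{41726}\right) + \frac{1}{8} \cdot \frac{1}{125900944}) = - (- \frac{7913}{20863} + \frac{1}{1007207552}) = \left(-1\right) \left(- \frac{7970033338113}{21013371157376}\right) = \frac{7970033338113}{21013371157376} \approx 0.37928$)
$- H = \left(-1\right) \frac{7970033338113}{21013371157376} = - \frac{7970033338113}{21013371157376}$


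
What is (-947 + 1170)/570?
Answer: 223/570 ≈ 0.39123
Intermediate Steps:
(-947 + 1170)/570 = 223*(1/570) = 223/570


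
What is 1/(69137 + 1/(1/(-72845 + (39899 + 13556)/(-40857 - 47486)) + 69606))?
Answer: 447942402891397/30969393915137913679 ≈ 1.4464e-5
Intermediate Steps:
1/(69137 + 1/(1/(-72845 + (39899 + 13556)/(-40857 - 47486)) + 69606)) = 1/(69137 + 1/(1/(-72845 + 53455/(-88343)) + 69606)) = 1/(69137 + 1/(1/(-72845 + 53455*(-1/88343)) + 69606)) = 1/(69137 + 1/(1/(-72845 - 53455/88343) + 69606)) = 1/(69137 + 1/(1/(-6435399290/88343) + 69606)) = 1/(69137 + 1/(-88343/6435399290 + 69606)) = 1/(69137 + 1/(447942402891397/6435399290)) = 1/(69137 + 6435399290/447942402891397) = 1/(30969393915137913679/447942402891397) = 447942402891397/30969393915137913679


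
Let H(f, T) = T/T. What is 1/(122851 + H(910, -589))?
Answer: 1/122852 ≈ 8.1399e-6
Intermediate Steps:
H(f, T) = 1
1/(122851 + H(910, -589)) = 1/(122851 + 1) = 1/122852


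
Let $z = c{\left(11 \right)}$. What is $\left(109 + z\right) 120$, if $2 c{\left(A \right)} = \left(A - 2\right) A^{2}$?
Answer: $78420$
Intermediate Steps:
$c{\left(A \right)} = \frac{A^{2} \left(-2 + A\right)}{2}$ ($c{\left(A \right)} = \frac{\left(A - 2\right) A^{2}}{2} = \frac{\left(-2 + A\right) A^{2}}{2} = \frac{A^{2} \left(-2 + A\right)}{2}$)
$z = \frac{1089}{2}$ ($z = \frac{11^{2} \left(-2 + 11\right)}{2} = \frac{1}{2} \cdot 121 \cdot 9 = \frac{1089}{2} \approx 544.5$)
$\left(109 + z\right) 120 = \left(109 + \frac{1089}{2}\right) 120 = \frac{1307}{2} \cdot 120 = 78420$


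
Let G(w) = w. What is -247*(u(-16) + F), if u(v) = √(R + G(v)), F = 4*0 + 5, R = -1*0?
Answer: -1235 - 988*I ≈ -1235.0 - 988.0*I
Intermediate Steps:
R = 0
F = 5 (F = 0 + 5 = 5)
u(v) = √v (u(v) = √(0 + v) = √v)
-247*(u(-16) + F) = -247*(√(-16) + 5) = -247*(4*I + 5) = -247*(5 + 4*I) = -1235 - 988*I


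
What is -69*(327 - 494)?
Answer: 11523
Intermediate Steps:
-69*(327 - 494) = -69*(-167) = 11523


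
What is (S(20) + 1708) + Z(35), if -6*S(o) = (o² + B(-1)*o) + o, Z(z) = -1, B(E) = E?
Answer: 4921/3 ≈ 1640.3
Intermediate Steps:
S(o) = -o²/6 (S(o) = -((o² - o) + o)/6 = -o²/6)
(S(20) + 1708) + Z(35) = (-⅙*20² + 1708) - 1 = (-⅙*400 + 1708) - 1 = (-200/3 + 1708) - 1 = 4924/3 - 1 = 4921/3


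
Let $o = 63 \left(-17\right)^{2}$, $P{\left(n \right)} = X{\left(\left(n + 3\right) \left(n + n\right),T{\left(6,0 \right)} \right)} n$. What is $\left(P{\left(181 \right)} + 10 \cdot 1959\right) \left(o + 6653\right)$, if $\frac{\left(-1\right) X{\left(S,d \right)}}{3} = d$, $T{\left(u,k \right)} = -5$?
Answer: $554502300$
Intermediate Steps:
$X{\left(S,d \right)} = - 3 d$
$P{\left(n \right)} = 15 n$ ($P{\left(n \right)} = \left(-3\right) \left(-5\right) n = 15 n$)
$o = 18207$ ($o = 63 \cdot 289 = 18207$)
$\left(P{\left(181 \right)} + 10 \cdot 1959\right) \left(o + 6653\right) = \left(15 \cdot 181 + 10 \cdot 1959\right) \left(18207 + 6653\right) = \left(2715 + 19590\right) 24860 = 22305 \cdot 24860 = 554502300$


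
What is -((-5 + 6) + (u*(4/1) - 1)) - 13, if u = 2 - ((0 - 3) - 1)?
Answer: -37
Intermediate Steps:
u = 6 (u = 2 - (-3 - 1) = 2 - 1*(-4) = 2 + 4 = 6)
-((-5 + 6) + (u*(4/1) - 1)) - 13 = -((-5 + 6) + (6*(4/1) - 1)) - 13 = -(1 + (6*(4*1) - 1)) - 13 = -(1 + (6*4 - 1)) - 13 = -(1 + (24 - 1)) - 13 = -(1 + 23) - 13 = -1*24 - 13 = -24 - 13 = -37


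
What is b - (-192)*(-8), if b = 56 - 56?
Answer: -1536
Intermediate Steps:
b = 0
b - (-192)*(-8) = 0 - (-192)*(-8) = 0 - 24*64 = 0 - 1536 = -1536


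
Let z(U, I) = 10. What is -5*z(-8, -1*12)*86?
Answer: -4300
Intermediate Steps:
-5*z(-8, -1*12)*86 = -5*10*86 = -50*86 = -4300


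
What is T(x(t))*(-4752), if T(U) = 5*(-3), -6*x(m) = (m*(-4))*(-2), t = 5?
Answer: 71280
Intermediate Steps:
x(m) = -4*m/3 (x(m) = -m*(-4)*(-2)/6 = -(-4*m)*(-2)/6 = -4*m/3)
T(U) = -15
T(x(t))*(-4752) = -15*(-4752) = 71280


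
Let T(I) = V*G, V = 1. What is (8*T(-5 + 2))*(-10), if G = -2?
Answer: 160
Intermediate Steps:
T(I) = -2 (T(I) = 1*(-2) = -2)
(8*T(-5 + 2))*(-10) = (8*(-2))*(-10) = -16*(-10) = 160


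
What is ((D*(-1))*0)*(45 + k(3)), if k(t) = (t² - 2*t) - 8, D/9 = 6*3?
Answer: 0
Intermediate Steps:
D = 162 (D = 9*(6*3) = 9*18 = 162)
k(t) = -8 + t² - 2*t
((D*(-1))*0)*(45 + k(3)) = ((162*(-1))*0)*(45 + (-8 + 3² - 2*3)) = (-162*0)*(45 + (-8 + 9 - 6)) = 0*(45 - 5) = 0*40 = 0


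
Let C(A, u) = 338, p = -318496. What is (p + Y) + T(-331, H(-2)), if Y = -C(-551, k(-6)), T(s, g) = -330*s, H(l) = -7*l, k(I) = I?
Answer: -209604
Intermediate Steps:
Y = -338 (Y = -1*338 = -338)
(p + Y) + T(-331, H(-2)) = (-318496 - 338) - 330*(-331) = -318834 + 109230 = -209604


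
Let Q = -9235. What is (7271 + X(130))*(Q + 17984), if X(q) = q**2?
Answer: 211472079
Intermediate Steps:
(7271 + X(130))*(Q + 17984) = (7271 + 130**2)*(-9235 + 17984) = (7271 + 16900)*8749 = 24171*8749 = 211472079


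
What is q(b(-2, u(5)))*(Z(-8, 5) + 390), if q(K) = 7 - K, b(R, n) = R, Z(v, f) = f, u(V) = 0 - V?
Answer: 3555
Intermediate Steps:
u(V) = -V
q(b(-2, u(5)))*(Z(-8, 5) + 390) = (7 - 1*(-2))*(5 + 390) = (7 + 2)*395 = 9*395 = 3555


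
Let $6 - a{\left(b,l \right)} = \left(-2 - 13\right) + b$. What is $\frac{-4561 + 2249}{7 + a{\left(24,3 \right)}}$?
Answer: $-578$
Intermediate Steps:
$a{\left(b,l \right)} = 21 - b$ ($a{\left(b,l \right)} = 6 - \left(\left(-2 - 13\right) + b\right) = 6 - \left(-15 + b\right) = 21 - b$)
$\frac{-4561 + 2249}{7 + a{\left(24,3 \right)}} = \frac{-4561 + 2249}{7 + \left(21 - 24\right)} = - \frac{2312}{7 + \left(21 - 24\right)} = - \frac{2312}{7 - 3} = - \frac{2312}{4} = \left(-2312\right) \frac{1}{4} = -578$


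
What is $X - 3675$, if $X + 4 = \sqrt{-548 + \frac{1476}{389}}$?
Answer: $-3679 + \frac{4 i \sqrt{5146859}}{389} \approx -3679.0 + 23.328 i$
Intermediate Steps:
$X = -4 + \frac{4 i \sqrt{5146859}}{389}$ ($X = -4 + \sqrt{-548 + \frac{1476}{389}} = -4 + \sqrt{- \frac{211696}{389}} = -4 + \frac{4 i \sqrt{5146859}}{389} \approx -4.0 + 23.328 i$)
$X - 3675 = \left(-4 + \frac{4 i \sqrt{5146859}}{389}\right) - 3675 = -3679 + \frac{4 i \sqrt{5146859}}{389}$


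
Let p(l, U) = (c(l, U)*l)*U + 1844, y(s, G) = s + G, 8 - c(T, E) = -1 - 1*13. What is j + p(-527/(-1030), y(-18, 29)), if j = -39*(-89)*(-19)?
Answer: -32950308/515 ≈ -63981.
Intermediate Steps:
c(T, E) = 22 (c(T, E) = 8 - (-1 - 1*13) = 8 - (-1 - 13) = 8 - 1*(-14) = 8 + 14 = 22)
j = -65949 (j = 3471*(-19) = -65949)
y(s, G) = G + s
p(l, U) = 1844 + 22*U*l (p(l, U) = (22*l)*U + 1844 = 22*U*l + 1844 = 1844 + 22*U*l)
j + p(-527/(-1030), y(-18, 29)) = -65949 + (1844 + 22*(29 - 18)*(-527/(-1030))) = -65949 + (1844 + 22*11*(-527*(-1/1030))) = -65949 + (1844 + 22*11*(527/1030)) = -65949 + (1844 + 63767/515) = -65949 + 1013427/515 = -32950308/515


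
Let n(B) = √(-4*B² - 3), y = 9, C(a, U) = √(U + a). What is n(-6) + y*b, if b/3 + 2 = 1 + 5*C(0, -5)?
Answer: -27 + 7*I*√3 + 135*I*√5 ≈ -27.0 + 313.99*I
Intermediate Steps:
b = -3 + 15*I*√5 (b = -6 + 3*(1 + 5*√(-5 + 0)) = -6 + 3*(1 + 5*√(-5)) = -6 + 3*(1 + 5*(I*√5)) = -6 + 3*(1 + 5*I*√5) = -6 + (3 + 15*I*√5) = -3 + 15*I*√5 ≈ -3.0 + 33.541*I)
n(B) = √(-3 - 4*B²)
n(-6) + y*b = √(-3 - 4*(-6)²) + 9*(-3 + 15*I*√5) = √(-3 - 4*36) + (-27 + 135*I*√5) = √(-3 - 144) + (-27 + 135*I*√5) = √(-147) + (-27 + 135*I*√5) = 7*I*√3 + (-27 + 135*I*√5) = -27 + 7*I*√3 + 135*I*√5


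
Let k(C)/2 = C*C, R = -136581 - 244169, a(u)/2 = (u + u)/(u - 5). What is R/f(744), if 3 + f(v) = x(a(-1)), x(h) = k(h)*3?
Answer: 1142250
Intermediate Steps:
a(u) = 4*u/(-5 + u) (a(u) = 2*((u + u)/(u - 5)) = 2*((2*u)/(-5 + u)) = 2*(2*u/(-5 + u)) = 4*u/(-5 + u))
R = -380750
k(C) = 2*C**2 (k(C) = 2*(C*C) = 2*C**2)
x(h) = 6*h**2 (x(h) = (2*h**2)*3 = 6*h**2)
f(v) = -1/3 (f(v) = -3 + 6*(4*(-1)/(-5 - 1))**2 = -3 + 6*(4*(-1)/(-6))**2 = -3 + 6*(4*(-1)*(-1/6))**2 = -3 + 6*(2/3)**2 = -3 + 6*(4/9) = -3 + 8/3 = -1/3)
R/f(744) = -380750/(-1/3) = -380750*(-3) = 1142250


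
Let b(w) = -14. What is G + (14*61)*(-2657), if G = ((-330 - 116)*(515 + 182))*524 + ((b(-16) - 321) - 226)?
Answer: -165161327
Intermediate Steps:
G = -162892249 (G = ((-330 - 116)*(515 + 182))*524 + ((-14 - 321) - 226) = -446*697*524 + (-335 - 226) = -310862*524 - 561 = -162891688 - 561 = -162892249)
G + (14*61)*(-2657) = -162892249 + (14*61)*(-2657) = -162892249 + 854*(-2657) = -162892249 - 2269078 = -165161327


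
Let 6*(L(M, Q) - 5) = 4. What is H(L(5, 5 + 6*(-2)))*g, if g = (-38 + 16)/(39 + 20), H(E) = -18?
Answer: 396/59 ≈ 6.7119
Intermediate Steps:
L(M, Q) = 17/3 (L(M, Q) = 5 + (⅙)*4 = 5 + ⅔ = 17/3)
g = -22/59 ≈ -0.37288
H(L(5, 5 + 6*(-2)))*g = -18*(-22/59) = 396/59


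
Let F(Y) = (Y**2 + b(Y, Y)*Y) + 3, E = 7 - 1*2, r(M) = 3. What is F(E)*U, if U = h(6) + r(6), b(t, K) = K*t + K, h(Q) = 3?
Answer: 1068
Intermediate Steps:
b(t, K) = K + K*t
E = 5 (E = 7 - 2 = 5)
U = 6 (U = 3 + 3 = 6)
F(Y) = 3 + Y**2 + Y**2*(1 + Y) (F(Y) = (Y**2 + (Y*(1 + Y))*Y) + 3 = (Y**2 + Y**2*(1 + Y)) + 3 = 3 + Y**2 + Y**2*(1 + Y))
F(E)*U = (3 + 5**3 + 2*5**2)*6 = (3 + 125 + 2*25)*6 = (3 + 125 + 50)*6 = 178*6 = 1068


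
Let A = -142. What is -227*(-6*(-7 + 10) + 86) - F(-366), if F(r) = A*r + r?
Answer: -67042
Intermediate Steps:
F(r) = -141*r (F(r) = -142*r + r = -141*r)
-227*(-6*(-7 + 10) + 86) - F(-366) = -227*(-6*(-7 + 10) + 86) - (-141)*(-366) = -227*(-6*3 + 86) - 1*51606 = -227*(-18 + 86) - 51606 = -227*68 - 51606 = -15436 - 51606 = -67042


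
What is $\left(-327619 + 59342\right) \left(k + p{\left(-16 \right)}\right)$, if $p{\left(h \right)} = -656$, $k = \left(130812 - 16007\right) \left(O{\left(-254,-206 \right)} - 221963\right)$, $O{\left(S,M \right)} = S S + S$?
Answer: $4857118588865197$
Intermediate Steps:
$O{\left(S,M \right)} = S + S^{2}$ ($O{\left(S,M \right)} = S^{2} + S = S + S^{2}$)
$k = -18104863305$ ($k = \left(130812 - 16007\right) \left(- 254 \left(1 - 254\right) - 221963\right) = 114805 \left(\left(-254\right) \left(-253\right) - 221963\right) = 114805 \left(64262 - 221963\right) = 114805 \left(-157701\right) = -18104863305$)
$\left(-327619 + 59342\right) \left(k + p{\left(-16 \right)}\right) = \left(-327619 + 59342\right) \left(-18104863305 - 656\right) = \left(-268277\right) \left(-18104863961\right) = 4857118588865197$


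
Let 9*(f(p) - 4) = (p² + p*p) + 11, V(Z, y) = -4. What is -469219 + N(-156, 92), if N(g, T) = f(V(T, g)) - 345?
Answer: -4225997/9 ≈ -4.6956e+5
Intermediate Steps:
f(p) = 47/9 + 2*p²/9 (f(p) = 4 + ((p² + p*p) + 11)/9 = 4 + ((p² + p²) + 11)/9 = 4 + (2*p² + 11)/9 = 4 + (11 + 2*p²)/9 = 4 + (11/9 + 2*p²/9) = 47/9 + 2*p²/9)
N(g, T) = -3026/9 (N(g, T) = (47/9 + (2/9)*(-4)²) - 345 = (47/9 + (2/9)*16) - 345 = (47/9 + 32/9) - 345 = 79/9 - 345 = -3026/9)
-469219 + N(-156, 92) = -469219 - 3026/9 = -4225997/9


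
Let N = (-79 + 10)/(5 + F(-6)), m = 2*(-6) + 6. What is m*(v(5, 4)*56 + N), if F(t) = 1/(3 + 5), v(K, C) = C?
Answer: -51792/41 ≈ -1263.2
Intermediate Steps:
F(t) = 1/8
m = -6 (m = -12 + 6 = -6)
N = -552/41 (N = (-79 + 10)/(5 + 1/8) = -69/41/8 = -69*8/41 = -552/41 ≈ -13.463)
m*(v(5, 4)*56 + N) = -6*(4*56 - 552/41) = -6*(224 - 552/41) = -6*8632/41 = -51792/41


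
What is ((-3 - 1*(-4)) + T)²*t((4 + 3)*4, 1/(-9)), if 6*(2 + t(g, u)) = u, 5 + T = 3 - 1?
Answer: -218/27 ≈ -8.0741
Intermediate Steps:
T = -3 (T = -5 + (3 - 1) = -5 + 2 = -3)
t(g, u) = -2 + u/6
((-3 - 1*(-4)) + T)²*t((4 + 3)*4, 1/(-9)) = ((-3 - 1*(-4)) - 3)²*(-2 + (⅙)/(-9)) = ((-3 + 4) - 3)²*(-2 + (⅙)*(-⅑)) = (1 - 3)²*(-2 - 1/54) = (-2)²*(-109/54) = 4*(-109/54) = -218/27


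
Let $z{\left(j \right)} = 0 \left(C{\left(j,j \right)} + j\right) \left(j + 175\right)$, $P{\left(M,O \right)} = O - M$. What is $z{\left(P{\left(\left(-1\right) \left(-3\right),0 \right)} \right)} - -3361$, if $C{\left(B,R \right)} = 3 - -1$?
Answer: $3361$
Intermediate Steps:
$C{\left(B,R \right)} = 4$ ($C{\left(B,R \right)} = 3 + 1 = 4$)
$z{\left(j \right)} = 0$ ($z{\left(j \right)} = 0 \left(4 + j\right) \left(j + 175\right) = 0 \left(175 + j\right) = 0$)
$z{\left(P{\left(\left(-1\right) \left(-3\right),0 \right)} \right)} - -3361 = 0 - -3361 = 0 + 3361 = 3361$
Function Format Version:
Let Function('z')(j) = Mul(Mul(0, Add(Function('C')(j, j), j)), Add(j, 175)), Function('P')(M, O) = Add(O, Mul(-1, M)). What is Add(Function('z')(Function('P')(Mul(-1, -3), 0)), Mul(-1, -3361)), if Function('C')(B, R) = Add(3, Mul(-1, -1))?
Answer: 3361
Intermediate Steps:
Function('C')(B, R) = 4 (Function('C')(B, R) = Add(3, 1) = 4)
Function('z')(j) = 0 (Function('z')(j) = Mul(Mul(0, Add(4, j)), Add(j, 175)) = Mul(0, Add(175, j)) = 0)
Add(Function('z')(Function('P')(Mul(-1, -3), 0)), Mul(-1, -3361)) = Add(0, Mul(-1, -3361)) = Add(0, 3361) = 3361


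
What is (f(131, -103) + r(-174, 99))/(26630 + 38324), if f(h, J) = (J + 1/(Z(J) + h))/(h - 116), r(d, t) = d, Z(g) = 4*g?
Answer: -127059/45630185 ≈ -0.0027845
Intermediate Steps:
f(h, J) = (J + 1/(h + 4*J))/(-116 + h) (f(h, J) = (J + 1/(4*J + h))/(h - 116) = (J + 1/(h + 4*J))/(-116 + h))
(f(131, -103) + r(-174, 99))/(26630 + 38324) = ((1 + 4*(-103)² - 103*131)/(131² - 464*(-103) - 116*131 + 4*(-103)*131) - 174)/(26630 + 38324) = ((1 + 4*10609 - 13493)/(17161 + 47792 - 15196 - 53972) - 174)/64954 = ((1 + 42436 - 13493)/(-4215) - 174)*(1/64954) = (-1/4215*28944 - 174)*(1/64954) = (-9648/1405 - 174)*(1/64954) = -254118/1405*1/64954 = -127059/45630185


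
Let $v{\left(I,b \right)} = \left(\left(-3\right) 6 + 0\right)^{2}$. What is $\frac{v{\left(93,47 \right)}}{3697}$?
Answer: $\frac{324}{3697} \approx 0.087639$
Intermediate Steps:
$v{\left(I,b \right)} = 324$ ($v{\left(I,b \right)} = \left(-18 + 0\right)^{2} = \left(-18\right)^{2} = 324$)
$\frac{v{\left(93,47 \right)}}{3697} = \frac{324}{3697}$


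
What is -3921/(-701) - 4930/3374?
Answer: 4886762/1182587 ≈ 4.1323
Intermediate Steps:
-3921/(-701) - 4930/3374 = -3921*(-1/701) - 4930*1/3374 = 3921/701 - 2465/1687 = 4886762/1182587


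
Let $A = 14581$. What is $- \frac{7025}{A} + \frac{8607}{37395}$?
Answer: $- \frac{45733736}{181752165} \approx -0.25163$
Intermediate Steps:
$- \frac{7025}{A} + \frac{8607}{37395} = - \frac{7025}{14581} + \frac{8607}{37395} = \left(-7025\right) \frac{1}{14581} + 8607 \cdot \frac{1}{37395} = - \frac{7025}{14581} + \frac{2869}{12465} = - \frac{45733736}{181752165}$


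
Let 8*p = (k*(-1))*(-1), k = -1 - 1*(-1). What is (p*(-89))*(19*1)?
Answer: 0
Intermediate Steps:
k = 0 (k = -1 + 1 = 0)
p = 0 (p = ((0*(-1))*(-1))/8 = (0*(-1))/8 = (⅛)*0 = 0)
(p*(-89))*(19*1) = (0*(-89))*(19*1) = 0*19 = 0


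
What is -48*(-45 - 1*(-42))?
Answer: 144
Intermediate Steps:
-48*(-45 - 1*(-42)) = -48*(-45 + 42) = -48*(-3) = 144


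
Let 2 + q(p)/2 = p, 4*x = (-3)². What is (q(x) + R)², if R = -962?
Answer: 3697929/4 ≈ 9.2448e+5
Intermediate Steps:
x = 9/4 (x = (¼)*(-3)² = (¼)*9 = 9/4 ≈ 2.2500)
q(p) = -4 + 2*p
(q(x) + R)² = ((-4 + 2*(9/4)) - 962)² = ((-4 + 9/2) - 962)² = (½ - 962)² = (-1923/2)² = 3697929/4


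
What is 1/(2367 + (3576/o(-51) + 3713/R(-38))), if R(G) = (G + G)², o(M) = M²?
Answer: 5007792/11863547827 ≈ 0.00042212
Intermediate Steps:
R(G) = 4*G² (R(G) = (2*G)² = 4*G²)
1/(2367 + (3576/o(-51) + 3713/R(-38))) = 1/(2367 + (3576/((-51)²) + 3713/((4*(-38)²)))) = 1/(2367 + (3576/2601 + 3713/((4*1444)))) = 1/(2367 + (3576*(1/2601) + 3713/5776)) = 1/(2367 + (1192/867 + 3713*(1/5776))) = 1/(2367 + (1192/867 + 3713/5776)) = 1/(2367 + 10104163/5007792) = 1/(11863547827/5007792) = 5007792/11863547827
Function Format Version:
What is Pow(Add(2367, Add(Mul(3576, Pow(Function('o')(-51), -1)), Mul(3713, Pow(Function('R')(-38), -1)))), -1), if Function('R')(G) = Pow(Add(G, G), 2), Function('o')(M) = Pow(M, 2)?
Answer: Rational(5007792, 11863547827) ≈ 0.00042212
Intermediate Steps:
Function('R')(G) = Mul(4, Pow(G, 2)) (Function('R')(G) = Pow(Mul(2, G), 2) = Mul(4, Pow(G, 2)))
Pow(Add(2367, Add(Mul(3576, Pow(Function('o')(-51), -1)), Mul(3713, Pow(Function('R')(-38), -1)))), -1) = Pow(Add(2367, Add(Mul(3576, Pow(Pow(-51, 2), -1)), Mul(3713, Pow(Mul(4, Pow(-38, 2)), -1)))), -1) = Pow(Add(2367, Add(Mul(3576, Pow(2601, -1)), Mul(3713, Pow(Mul(4, 1444), -1)))), -1) = Pow(Add(2367, Add(Mul(3576, Rational(1, 2601)), Mul(3713, Pow(5776, -1)))), -1) = Pow(Add(2367, Add(Rational(1192, 867), Mul(3713, Rational(1, 5776)))), -1) = Pow(Add(2367, Add(Rational(1192, 867), Rational(3713, 5776))), -1) = Pow(Add(2367, Rational(10104163, 5007792)), -1) = Pow(Rational(11863547827, 5007792), -1) = Rational(5007792, 11863547827)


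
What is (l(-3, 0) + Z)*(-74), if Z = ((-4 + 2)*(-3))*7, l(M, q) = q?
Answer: -3108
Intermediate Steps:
Z = 42 (Z = -2*(-3)*7 = 6*7 = 42)
(l(-3, 0) + Z)*(-74) = (0 + 42)*(-74) = 42*(-74) = -3108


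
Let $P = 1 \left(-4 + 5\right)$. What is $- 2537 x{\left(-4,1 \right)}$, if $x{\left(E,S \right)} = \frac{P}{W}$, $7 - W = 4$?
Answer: $- \frac{2537}{3} \approx -845.67$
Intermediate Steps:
$W = 3$ ($W = 7 - 4 = 3$)
$P = 1$ ($P = 1 \cdot 1 = 1$)
$x{\left(E,S \right)} = \frac{1}{3}$ ($x{\left(E,S \right)} = 1 \cdot \frac{1}{3} = \frac{1}{3}$)
$- 2537 x{\left(-4,1 \right)} = \left(-2537\right) \frac{1}{3} = - \frac{2537}{3}$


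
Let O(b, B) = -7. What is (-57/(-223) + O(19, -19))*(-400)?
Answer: 601600/223 ≈ 2697.8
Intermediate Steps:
(-57/(-223) + O(19, -19))*(-400) = (-57/(-223) - 7)*(-400) = (-57*(-1/223) - 7)*(-400) = (57/223 - 7)*(-400) = -1504/223*(-400) = 601600/223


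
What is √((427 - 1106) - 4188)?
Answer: I*√4867 ≈ 69.764*I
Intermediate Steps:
√((427 - 1106) - 4188) = √(-679 - 4188) = √(-4867) = I*√4867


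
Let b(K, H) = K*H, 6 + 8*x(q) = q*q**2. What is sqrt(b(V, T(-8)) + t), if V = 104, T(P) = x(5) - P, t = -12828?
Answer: 9*I*sqrt(129) ≈ 102.22*I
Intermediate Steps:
x(q) = -3/4 + q**3/8 (x(q) = -3/4 + (q*q**2)/8 = -3/4 + q**3/8)
T(P) = 119/8 - P (T(P) = (-3/4 + (1/8)*5**3) - P = (-3/4 + (1/8)*125) - P = (-3/4 + 125/8) - P = 119/8 - P)
b(K, H) = H*K
sqrt(b(V, T(-8)) + t) = sqrt((119/8 - 1*(-8))*104 - 12828) = sqrt((119/8 + 8)*104 - 12828) = sqrt((183/8)*104 - 12828) = sqrt(2379 - 12828) = sqrt(-10449) = 9*I*sqrt(129)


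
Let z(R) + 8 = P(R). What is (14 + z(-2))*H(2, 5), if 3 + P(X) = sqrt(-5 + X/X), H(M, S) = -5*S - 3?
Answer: -84 - 56*I ≈ -84.0 - 56.0*I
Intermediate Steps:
H(M, S) = -3 - 5*S
P(X) = -3 + 2*I (P(X) = -3 + sqrt(-5 + X/X) = -3 + sqrt(-5 + 1) = -3 + sqrt(-4) = -3 + 2*I)
z(R) = -11 + 2*I (z(R) = -8 + (-3 + 2*I) = -11 + 2*I)
(14 + z(-2))*H(2, 5) = (14 + (-11 + 2*I))*(-3 - 5*5) = (3 + 2*I)*(-3 - 25) = (3 + 2*I)*(-28) = -84 - 56*I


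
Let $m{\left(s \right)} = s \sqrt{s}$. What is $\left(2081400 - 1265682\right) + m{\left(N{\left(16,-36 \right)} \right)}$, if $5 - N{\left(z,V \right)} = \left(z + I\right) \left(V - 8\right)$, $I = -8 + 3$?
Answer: $815718 + 489 \sqrt{489} \approx 8.2653 \cdot 10^{5}$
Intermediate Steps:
$I = -5$
$N{\left(z,V \right)} = 5 - \left(-8 + V\right) \left(-5 + z\right)$ ($N{\left(z,V \right)} = 5 - \left(z - 5\right) \left(V - 8\right) = 5 - \left(-5 + z\right) \left(-8 + V\right) = 5 - \left(-8 + V\right) \left(-5 + z\right)$)
$m{\left(s \right)} = s^{\frac{3}{2}}$
$\left(2081400 - 1265682\right) + m{\left(N{\left(16,-36 \right)} \right)} = \left(2081400 - 1265682\right) + \left(-35 + 5 \left(-36\right) + 8 \cdot 16 - \left(-36\right) 16\right)^{\frac{3}{2}} = 815718 + \left(-35 - 180 + 128 + 576\right)^{\frac{3}{2}} = 815718 + 489^{\frac{3}{2}} = 815718 + 489 \sqrt{489}$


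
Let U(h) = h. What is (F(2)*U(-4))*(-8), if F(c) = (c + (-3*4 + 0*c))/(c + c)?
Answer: -80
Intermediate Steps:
F(c) = (-12 + c)/(2*c) (F(c) = (c + (-12 + 0))/((2*c)) = (c - 12)*(1/(2*c)) = (-12 + c)*(1/(2*c)) = (-12 + c)/(2*c))
(F(2)*U(-4))*(-8) = (((1/2)*(-12 + 2)/2)*(-4))*(-8) = (((1/2)*(1/2)*(-10))*(-4))*(-8) = -5/2*(-4)*(-8) = 10*(-8) = -80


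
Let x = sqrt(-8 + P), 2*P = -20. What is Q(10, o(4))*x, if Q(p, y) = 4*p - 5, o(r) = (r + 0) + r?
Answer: 105*I*sqrt(2) ≈ 148.49*I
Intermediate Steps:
P = -10 (P = (1/2)*(-20) = -10)
o(r) = 2*r (o(r) = r + r = 2*r)
x = 3*I*sqrt(2) (x = sqrt(-8 - 10) = sqrt(-18) = 3*I*sqrt(2) ≈ 4.2426*I)
Q(p, y) = -5 + 4*p
Q(10, o(4))*x = (-5 + 4*10)*(3*I*sqrt(2)) = (-5 + 40)*(3*I*sqrt(2)) = 35*(3*I*sqrt(2)) = 105*I*sqrt(2)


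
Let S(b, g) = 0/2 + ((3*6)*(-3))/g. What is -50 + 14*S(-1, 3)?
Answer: -302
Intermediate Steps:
S(b, g) = -54/g (S(b, g) = 0*(1/2) + (18*(-3))/g = 0 - 54/g = -54/g)
-50 + 14*S(-1, 3) = -50 + 14*(-54/3) = -50 + 14*(-54*1/3) = -50 + 14*(-18) = -50 - 252 = -302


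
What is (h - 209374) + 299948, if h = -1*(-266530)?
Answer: 357104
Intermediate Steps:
h = 266530
(h - 209374) + 299948 = (266530 - 209374) + 299948 = 57156 + 299948 = 357104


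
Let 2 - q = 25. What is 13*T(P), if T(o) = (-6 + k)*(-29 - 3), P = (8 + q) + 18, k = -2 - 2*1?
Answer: 4160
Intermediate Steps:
q = -23 (q = 2 - 1*25 = 2 - 25 = -23)
k = -4 (k = -2 - 2 = -4)
P = 3 (P = (8 - 23) + 18 = -15 + 18 = 3)
T(o) = 320 (T(o) = (-6 - 4)*(-29 - 3) = -10*(-32) = 320)
13*T(P) = 13*320 = 4160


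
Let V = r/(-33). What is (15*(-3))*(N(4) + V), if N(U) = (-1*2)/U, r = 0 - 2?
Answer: 435/22 ≈ 19.773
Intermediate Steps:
r = -2
V = 2/33 (V = -2/(-33) = -2*(-1/33) = 2/33 ≈ 0.060606)
N(U) = -2/U
(15*(-3))*(N(4) + V) = (15*(-3))*(-2/4 + 2/33) = -45*(-2*1/4 + 2/33) = -45*(-1/2 + 2/33) = -45*(-29/66) = 435/22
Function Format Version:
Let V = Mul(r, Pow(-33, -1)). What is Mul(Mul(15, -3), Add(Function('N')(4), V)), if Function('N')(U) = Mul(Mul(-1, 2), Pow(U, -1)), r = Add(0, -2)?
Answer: Rational(435, 22) ≈ 19.773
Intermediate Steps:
r = -2
V = Rational(2, 33) (V = Mul(-2, Pow(-33, -1)) = Mul(-2, Rational(-1, 33)) = Rational(2, 33) ≈ 0.060606)
Function('N')(U) = Mul(-2, Pow(U, -1))
Mul(Mul(15, -3), Add(Function('N')(4), V)) = Mul(Mul(15, -3), Add(Mul(-2, Pow(4, -1)), Rational(2, 33))) = Mul(-45, Add(Mul(-2, Rational(1, 4)), Rational(2, 33))) = Mul(-45, Add(Rational(-1, 2), Rational(2, 33))) = Mul(-45, Rational(-29, 66)) = Rational(435, 22)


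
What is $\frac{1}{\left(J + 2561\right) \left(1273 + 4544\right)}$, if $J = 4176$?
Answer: $\frac{1}{39189129} \approx 2.5517 \cdot 10^{-8}$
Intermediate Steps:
$\frac{1}{\left(J + 2561\right) \left(1273 + 4544\right)} = \frac{1}{\left(4176 + 2561\right) \left(1273 + 4544\right)} = \frac{1}{6737 \cdot 5817} = \frac{1}{39189129}$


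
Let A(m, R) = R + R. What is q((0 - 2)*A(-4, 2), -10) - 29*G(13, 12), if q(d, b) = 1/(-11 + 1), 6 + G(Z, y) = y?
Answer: -1741/10 ≈ -174.10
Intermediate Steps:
A(m, R) = 2*R
G(Z, y) = -6 + y
q(d, b) = -⅒ (q(d, b) = 1/(-10) = -⅒)
q((0 - 2)*A(-4, 2), -10) - 29*G(13, 12) = -⅒ - 29*(-6 + 12) = -⅒ - 29*6 = -⅒ - 174 = -1741/10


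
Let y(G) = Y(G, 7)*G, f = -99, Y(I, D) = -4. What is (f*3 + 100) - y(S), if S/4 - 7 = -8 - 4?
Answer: -277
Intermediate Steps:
S = -20 (S = 28 + 4*(-8 - 4) = 28 + 4*(-12) = 28 - 48 = -20)
y(G) = -4*G
(f*3 + 100) - y(S) = (-99*3 + 100) - (-4)*(-20) = (-297 + 100) - 1*80 = -197 - 80 = -277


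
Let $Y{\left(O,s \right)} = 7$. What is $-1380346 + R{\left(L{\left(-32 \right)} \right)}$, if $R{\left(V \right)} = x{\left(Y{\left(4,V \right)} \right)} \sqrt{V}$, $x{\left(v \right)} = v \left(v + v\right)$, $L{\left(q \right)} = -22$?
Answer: $-1380346 + 98 i \sqrt{22} \approx -1.3803 \cdot 10^{6} + 459.66 i$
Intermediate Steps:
$x{\left(v \right)} = 2 v^{2}$ ($x{\left(v \right)} = v 2 v = 2 v^{2}$)
$R{\left(V \right)} = 98 \sqrt{V}$ ($R{\left(V \right)} = 2 \cdot 7^{2} \sqrt{V} = 2 \cdot 49 \sqrt{V} = 98 \sqrt{V}$)
$-1380346 + R{\left(L{\left(-32 \right)} \right)} = -1380346 + 98 \sqrt{-22} = -1380346 + 98 i \sqrt{22}$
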